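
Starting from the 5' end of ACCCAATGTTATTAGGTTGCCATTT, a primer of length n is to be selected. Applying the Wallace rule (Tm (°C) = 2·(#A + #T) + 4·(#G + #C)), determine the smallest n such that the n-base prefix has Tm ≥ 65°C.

n = 24

First 23 bases: ACCCAATGTTATTAGGTTGCCAT → Tm = 64°C (< 65°C)
First 24 bases: ACCCAATGTTATTAGGTTGCCATT → Tm = 66°C (≥ 65°C)
Since every base adds ≥2°C, Tm only increases with n, so the threshold is first crossed at n = 24.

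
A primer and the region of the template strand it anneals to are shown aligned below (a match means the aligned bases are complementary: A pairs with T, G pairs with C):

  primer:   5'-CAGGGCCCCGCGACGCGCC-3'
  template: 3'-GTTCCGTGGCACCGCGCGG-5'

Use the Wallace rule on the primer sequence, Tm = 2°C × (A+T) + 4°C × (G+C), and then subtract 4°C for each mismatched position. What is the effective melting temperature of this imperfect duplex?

Primer base counts: A=2, T=0, G=7, C=10 → A+T=2, G+C=17
Perfect-match Tm = 2(2) + 4(17) = 4 + 68 = 72°C
Mismatches (positions where the bases are not complementary): 4 (at positions 3, 7, 11, 13)
Effective Tm = 72 − 4×4 = 72 − 16 = 56°C

56°C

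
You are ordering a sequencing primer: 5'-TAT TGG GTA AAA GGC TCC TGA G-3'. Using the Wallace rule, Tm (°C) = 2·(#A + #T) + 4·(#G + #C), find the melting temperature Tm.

64°C

Scanning the sequence gives G=7, T=6, A=6, C=3.
A+T = 12, G+C = 10
Tm = 4·10 + 2·12 = 40 + 24 = 64°C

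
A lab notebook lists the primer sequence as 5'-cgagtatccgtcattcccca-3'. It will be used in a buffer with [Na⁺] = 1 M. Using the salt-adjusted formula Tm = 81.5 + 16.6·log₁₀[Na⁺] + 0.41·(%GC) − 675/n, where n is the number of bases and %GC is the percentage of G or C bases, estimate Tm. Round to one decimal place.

70.3°C

Length n = 20. Base counts: A=4, G=3, C=8, T=5
G+C = 11, so %GC = 11/20 × 100 = 55%
Salt term: 16.6 × (0) = 0
GC term: 0.41 × 55 = 22.55; length term: −675/20 = −33.75
Tm = 81.5 + (0) + 22.55 − 33.75 = 70.3 → 70.3°C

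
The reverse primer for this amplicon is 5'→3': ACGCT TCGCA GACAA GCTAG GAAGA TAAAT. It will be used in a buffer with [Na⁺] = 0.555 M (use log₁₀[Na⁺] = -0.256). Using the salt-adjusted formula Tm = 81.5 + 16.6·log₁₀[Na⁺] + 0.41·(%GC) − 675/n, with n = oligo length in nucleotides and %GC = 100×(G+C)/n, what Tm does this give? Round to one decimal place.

Length n = 30. Base counts: A=12, T=5, G=7, C=6
G+C = 13, so %GC = 13/30 × 100 = 43.333%
Salt term: 16.6 × (-0.256) = -4.25
GC term: 0.41 × 43.333 = 17.767; length term: −675/30 = −22.5
Tm = 81.5 + (-4.25) + 17.767 − 22.5 = 72.517 → 72.5°C

72.5°C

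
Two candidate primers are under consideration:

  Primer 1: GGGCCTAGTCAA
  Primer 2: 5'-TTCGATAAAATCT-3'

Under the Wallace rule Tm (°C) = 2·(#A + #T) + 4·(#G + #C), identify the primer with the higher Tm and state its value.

Primer 1, 38°C

Primer 1: A+T=5, G+C=7 → Tm = 2(5)+4(7) = 38°C
Primer 2: A+T=10, G+C=3 → Tm = 2(10)+4(3) = 32°C
38°C vs 32°C → primer 1 is higher.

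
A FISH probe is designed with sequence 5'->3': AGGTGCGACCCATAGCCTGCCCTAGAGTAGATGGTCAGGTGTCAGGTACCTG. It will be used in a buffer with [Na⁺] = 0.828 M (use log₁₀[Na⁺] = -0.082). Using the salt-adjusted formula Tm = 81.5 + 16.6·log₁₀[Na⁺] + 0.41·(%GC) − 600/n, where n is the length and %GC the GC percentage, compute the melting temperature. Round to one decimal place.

Length n = 52. Counting bases: T=11, G=17, C=13, A=11
G+C = 30, so %GC = 30/52 × 100 = 57.692%
Salt term: 16.6 × (-0.082) = -1.361
GC term: 0.41 × 57.692 = 23.654; length term: −600/52 = −11.538
Tm = 81.5 + (-1.361) + 23.654 − 11.538 = 92.255 → 92.3°C

92.3°C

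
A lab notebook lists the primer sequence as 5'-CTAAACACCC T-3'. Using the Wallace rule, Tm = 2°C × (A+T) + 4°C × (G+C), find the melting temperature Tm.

32°C

Base counts: T=2, A=4, C=5, G=0
So N_AT = 6 and N_GC = 5.
Tm = 4·5 + 2·6 = 20 + 12 = 32°C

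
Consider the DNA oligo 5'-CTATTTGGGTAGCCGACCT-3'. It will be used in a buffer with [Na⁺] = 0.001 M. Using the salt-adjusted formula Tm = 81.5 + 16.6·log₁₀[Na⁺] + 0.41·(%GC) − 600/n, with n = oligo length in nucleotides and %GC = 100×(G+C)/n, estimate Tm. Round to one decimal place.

21.7°C

Length n = 19. Scanning the sequence gives A=3, C=5, T=6, G=5.
G+C = 10, so %GC = 10/19 × 100 = 52.632%
Salt term: 16.6 × (-3) = -49.8
GC term: 0.41 × 52.632 = 21.579; length term: −600/19 = −31.579
Tm = 81.5 + (-49.8) + 21.579 − 31.579 = 21.7 → 21.7°C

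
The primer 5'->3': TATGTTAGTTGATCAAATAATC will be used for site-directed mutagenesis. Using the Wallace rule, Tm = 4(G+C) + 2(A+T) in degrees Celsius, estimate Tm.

Base counts: C=2, T=9, A=8, G=3
A+T = 17, G+C = 5
Tm = 4·5 + 2·17 = 20 + 34 = 54°C

54°C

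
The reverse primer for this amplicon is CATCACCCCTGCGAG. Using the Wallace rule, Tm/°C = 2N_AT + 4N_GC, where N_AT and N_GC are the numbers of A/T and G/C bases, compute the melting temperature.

Counting bases: T=2, A=3, C=7, G=3
AT pairs contribute 5, GC pairs contribute 10.
Tm = 4·10 + 2·5 = 40 + 10 = 50°C

50°C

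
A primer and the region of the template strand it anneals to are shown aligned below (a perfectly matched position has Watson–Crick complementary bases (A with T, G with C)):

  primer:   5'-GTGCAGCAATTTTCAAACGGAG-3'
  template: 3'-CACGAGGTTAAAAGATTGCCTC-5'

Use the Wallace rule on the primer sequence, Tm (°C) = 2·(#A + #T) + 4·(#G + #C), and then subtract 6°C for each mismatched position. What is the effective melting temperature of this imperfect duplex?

46°C

Primer base counts: A=7, T=5, G=6, C=4 → A+T=12, G+C=10
Perfect-match Tm = 2(12) + 4(10) = 24 + 40 = 64°C
Mismatches (positions where the bases are not complementary): 3 (at positions 5, 6, 15)
Effective Tm = 64 − 3×6 = 64 − 18 = 46°C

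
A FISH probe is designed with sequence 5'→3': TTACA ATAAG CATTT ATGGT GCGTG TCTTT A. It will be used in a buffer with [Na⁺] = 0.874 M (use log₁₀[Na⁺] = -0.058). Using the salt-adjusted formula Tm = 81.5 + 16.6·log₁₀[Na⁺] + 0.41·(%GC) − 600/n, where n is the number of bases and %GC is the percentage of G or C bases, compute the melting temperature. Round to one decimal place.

74.4°C

Length n = 31. Scanning the sequence gives A=8, T=13, G=6, C=4.
G+C = 10, so %GC = 10/31 × 100 = 32.258%
Salt term: 16.6 × (-0.058) = -0.963
GC term: 0.41 × 32.258 = 13.226; length term: −600/31 = −19.355
Tm = 81.5 + (-0.963) + 13.226 − 19.355 = 74.408 → 74.4°C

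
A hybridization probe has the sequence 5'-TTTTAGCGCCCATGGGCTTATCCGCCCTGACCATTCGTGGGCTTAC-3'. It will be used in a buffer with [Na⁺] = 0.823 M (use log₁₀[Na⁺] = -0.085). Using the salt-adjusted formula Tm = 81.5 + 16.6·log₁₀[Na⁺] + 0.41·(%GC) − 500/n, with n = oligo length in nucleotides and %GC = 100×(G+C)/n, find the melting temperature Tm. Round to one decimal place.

Length n = 46. Counting bases: T=14, C=15, A=6, G=11
G+C = 26, so %GC = 26/46 × 100 = 56.522%
Salt term: 16.6 × (-0.085) = -1.411
GC term: 0.41 × 56.522 = 23.174; length term: −500/46 = −10.87
Tm = 81.5 + (-1.411) + 23.174 − 10.87 = 92.393 → 92.4°C

92.4°C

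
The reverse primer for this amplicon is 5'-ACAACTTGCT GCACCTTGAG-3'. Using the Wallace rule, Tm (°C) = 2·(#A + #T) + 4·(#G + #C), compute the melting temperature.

T=5, A=5, C=6, G=4
So N_AT = 10 and N_GC = 10.
Tm = 4·10 + 2·10 = 40 + 20 = 60°C

60°C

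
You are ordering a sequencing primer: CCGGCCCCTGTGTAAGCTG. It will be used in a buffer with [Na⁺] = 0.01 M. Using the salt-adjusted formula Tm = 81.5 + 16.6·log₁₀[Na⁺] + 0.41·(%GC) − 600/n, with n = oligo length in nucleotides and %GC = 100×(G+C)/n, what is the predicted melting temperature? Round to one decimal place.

44.8°C

Length n = 19. G=6, T=4, C=7, A=2
G+C = 13, so %GC = 13/19 × 100 = 68.421%
Salt term: 16.6 × (-2) = -33.2
GC term: 0.41 × 68.421 = 28.053; length term: −600/19 = −31.579
Tm = 81.5 + (-33.2) + 28.053 − 31.579 = 44.774 → 44.8°C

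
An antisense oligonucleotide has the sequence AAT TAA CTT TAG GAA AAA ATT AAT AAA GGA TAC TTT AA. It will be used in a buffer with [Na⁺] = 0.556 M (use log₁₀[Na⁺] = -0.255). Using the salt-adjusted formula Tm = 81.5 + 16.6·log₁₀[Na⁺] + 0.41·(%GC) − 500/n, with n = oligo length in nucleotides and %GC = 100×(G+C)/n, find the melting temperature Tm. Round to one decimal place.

70.6°C

Length n = 38. Scanning the sequence gives T=12, G=4, A=20, C=2.
G+C = 6, so %GC = 6/38 × 100 = 15.789%
Salt term: 16.6 × (-0.255) = -4.233
GC term: 0.41 × 15.789 = 6.473; length term: −500/38 = −13.158
Tm = 81.5 + (-4.233) + 6.473 − 13.158 = 70.582 → 70.6°C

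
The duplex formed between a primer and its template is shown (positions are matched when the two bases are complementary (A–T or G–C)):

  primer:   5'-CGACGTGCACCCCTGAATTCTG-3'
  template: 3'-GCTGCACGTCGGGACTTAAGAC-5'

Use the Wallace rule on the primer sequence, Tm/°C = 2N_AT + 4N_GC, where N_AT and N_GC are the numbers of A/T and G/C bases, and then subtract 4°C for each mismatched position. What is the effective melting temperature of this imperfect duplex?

Primer base counts: A=4, T=5, G=5, C=8 → A+T=9, G+C=13
Perfect-match Tm = 2(9) + 4(13) = 18 + 52 = 70°C
Mismatches (positions where the bases are not complementary): 1 (at position 10)
Effective Tm = 70 − 1×4 = 70 − 4 = 66°C

66°C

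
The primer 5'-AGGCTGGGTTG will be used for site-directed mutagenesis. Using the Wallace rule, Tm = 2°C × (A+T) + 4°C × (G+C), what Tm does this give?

G=6, C=1, A=1, T=3
A+T = 4, G+C = 7
Tm = 2×4 + 4×7 = 36°C

36°C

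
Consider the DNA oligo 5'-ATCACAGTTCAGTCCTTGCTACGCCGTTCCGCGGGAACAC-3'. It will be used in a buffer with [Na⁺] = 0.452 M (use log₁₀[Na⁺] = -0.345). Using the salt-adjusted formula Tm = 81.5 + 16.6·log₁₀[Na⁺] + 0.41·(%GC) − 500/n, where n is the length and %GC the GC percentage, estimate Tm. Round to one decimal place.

86.8°C

Length n = 40. Counting bases: G=9, T=9, C=14, A=8
G+C = 23, so %GC = 23/40 × 100 = 57.5%
Salt term: 16.6 × (-0.345) = -5.727
GC term: 0.41 × 57.5 = 23.575; length term: −500/40 = −12.5
Tm = 81.5 + (-5.727) + 23.575 − 12.5 = 86.848 → 86.8°C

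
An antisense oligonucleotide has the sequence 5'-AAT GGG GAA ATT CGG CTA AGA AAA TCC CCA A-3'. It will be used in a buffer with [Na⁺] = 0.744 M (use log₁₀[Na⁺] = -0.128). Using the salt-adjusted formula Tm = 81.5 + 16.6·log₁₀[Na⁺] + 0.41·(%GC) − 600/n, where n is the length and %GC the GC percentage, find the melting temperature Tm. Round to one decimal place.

Length n = 31. Scanning the sequence gives C=6, G=7, A=13, T=5.
G+C = 13, so %GC = 13/31 × 100 = 41.935%
Salt term: 16.6 × (-0.128) = -2.125
GC term: 0.41 × 41.935 = 17.193; length term: −600/31 = −19.355
Tm = 81.5 + (-2.125) + 17.193 − 19.355 = 77.213 → 77.2°C

77.2°C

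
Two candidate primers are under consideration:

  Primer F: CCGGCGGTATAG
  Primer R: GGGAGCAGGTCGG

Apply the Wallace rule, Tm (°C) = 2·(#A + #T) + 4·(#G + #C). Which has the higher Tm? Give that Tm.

Primer F: A+T=4, G+C=8 → Tm = 2(4)+4(8) = 40°C
Primer R: A+T=3, G+C=10 → Tm = 2(3)+4(10) = 46°C
40°C vs 46°C → primer R is higher.

Primer R, 46°C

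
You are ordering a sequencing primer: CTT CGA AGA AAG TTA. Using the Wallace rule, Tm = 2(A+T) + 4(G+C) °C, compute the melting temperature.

Base counts: C=2, T=4, G=3, A=6
AT pairs contribute 10, GC pairs contribute 5.
Tm = 2×10 + 4×5 = 40°C

40°C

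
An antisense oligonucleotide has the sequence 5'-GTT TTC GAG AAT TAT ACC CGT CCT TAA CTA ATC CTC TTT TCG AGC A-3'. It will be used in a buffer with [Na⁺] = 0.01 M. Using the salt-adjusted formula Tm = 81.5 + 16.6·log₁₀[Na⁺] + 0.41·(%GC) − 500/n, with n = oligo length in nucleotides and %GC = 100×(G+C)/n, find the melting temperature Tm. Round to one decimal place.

53.5°C

Length n = 46. A=11, G=6, T=17, C=12
G+C = 18, so %GC = 18/46 × 100 = 39.13%
Salt term: 16.6 × (-2) = -33.2
GC term: 0.41 × 39.13 = 16.043; length term: −500/46 = −10.87
Tm = 81.5 + (-33.2) + 16.043 − 10.87 = 53.473 → 53.5°C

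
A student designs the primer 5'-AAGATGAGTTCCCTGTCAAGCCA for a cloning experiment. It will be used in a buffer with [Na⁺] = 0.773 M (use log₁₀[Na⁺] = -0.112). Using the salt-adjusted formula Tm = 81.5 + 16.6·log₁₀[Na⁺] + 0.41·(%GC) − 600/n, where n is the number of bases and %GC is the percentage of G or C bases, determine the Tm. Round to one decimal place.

73.2°C

Length n = 23. Base counts: G=5, C=6, A=7, T=5
G+C = 11, so %GC = 11/23 × 100 = 47.826%
Salt term: 16.6 × (-0.112) = -1.859
GC term: 0.41 × 47.826 = 19.609; length term: −600/23 = −26.087
Tm = 81.5 + (-1.859) + 19.609 − 26.087 = 73.163 → 73.2°C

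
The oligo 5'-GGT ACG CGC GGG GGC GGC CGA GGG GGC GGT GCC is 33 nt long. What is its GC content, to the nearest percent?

88%

Scanning the sequence gives C=9, G=20, A=2, T=2.
G+C = 20 + 9 = 29 out of 33 bases
%GC = 29/33 × 100 = 87.88% ≈ 88%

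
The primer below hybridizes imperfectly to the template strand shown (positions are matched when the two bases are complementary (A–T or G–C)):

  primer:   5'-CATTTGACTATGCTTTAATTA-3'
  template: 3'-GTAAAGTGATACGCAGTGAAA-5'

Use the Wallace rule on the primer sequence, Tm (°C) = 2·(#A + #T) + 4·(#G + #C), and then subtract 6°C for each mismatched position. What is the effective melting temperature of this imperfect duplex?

22°C

Primer base counts: A=6, T=10, G=2, C=3 → A+T=16, G+C=5
Perfect-match Tm = 2(16) + 4(5) = 32 + 20 = 52°C
Mismatches (positions where the bases are not complementary): 5 (at positions 6, 14, 16, 18, 21)
Effective Tm = 52 − 5×6 = 52 − 30 = 22°C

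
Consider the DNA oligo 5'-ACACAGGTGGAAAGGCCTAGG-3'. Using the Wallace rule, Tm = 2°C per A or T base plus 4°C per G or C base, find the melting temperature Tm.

66°C

C=4, G=8, T=2, A=7
A+T = 9, G+C = 12
Tm = 4·12 + 2·9 = 48 + 18 = 66°C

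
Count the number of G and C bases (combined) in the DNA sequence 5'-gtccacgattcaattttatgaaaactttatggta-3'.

Scanning the sequence gives G=5, C=5, T=13, A=11.
Total G or C: 5 + 5 = 10

10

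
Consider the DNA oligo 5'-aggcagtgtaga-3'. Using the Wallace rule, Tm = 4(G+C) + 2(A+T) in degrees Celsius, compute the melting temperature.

Counting bases: A=4, C=1, G=5, T=2
A+T = 6, G+C = 6
Tm = 2×6 + 4×6 = 36°C

36°C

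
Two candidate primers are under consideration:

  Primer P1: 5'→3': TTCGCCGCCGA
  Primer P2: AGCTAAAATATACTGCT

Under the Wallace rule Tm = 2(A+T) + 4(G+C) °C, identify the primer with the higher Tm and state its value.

Primer P2, 44°C

Primer P1: A+T=3, G+C=8 → Tm = 2(3)+4(8) = 38°C
Primer P2: A+T=12, G+C=5 → Tm = 2(12)+4(5) = 44°C
38°C vs 44°C → primer P2 is higher.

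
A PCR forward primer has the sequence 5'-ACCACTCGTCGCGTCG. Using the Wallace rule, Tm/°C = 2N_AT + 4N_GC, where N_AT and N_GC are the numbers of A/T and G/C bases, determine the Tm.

54°C

Base counts: G=4, C=7, T=3, A=2
A+T = 5, G+C = 11
Tm = 2×5 + 4×11 = 54°C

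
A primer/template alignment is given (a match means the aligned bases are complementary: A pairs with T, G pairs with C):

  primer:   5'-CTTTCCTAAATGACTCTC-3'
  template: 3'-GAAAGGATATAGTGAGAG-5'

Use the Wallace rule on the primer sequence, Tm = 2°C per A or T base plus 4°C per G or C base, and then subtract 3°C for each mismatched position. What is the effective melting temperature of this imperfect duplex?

44°C

Primer base counts: A=4, T=7, G=1, C=6 → A+T=11, G+C=7
Perfect-match Tm = 2(11) + 4(7) = 22 + 28 = 50°C
Mismatches (positions where the bases are not complementary): 2 (at positions 9, 12)
Effective Tm = 50 − 2×3 = 50 − 6 = 44°C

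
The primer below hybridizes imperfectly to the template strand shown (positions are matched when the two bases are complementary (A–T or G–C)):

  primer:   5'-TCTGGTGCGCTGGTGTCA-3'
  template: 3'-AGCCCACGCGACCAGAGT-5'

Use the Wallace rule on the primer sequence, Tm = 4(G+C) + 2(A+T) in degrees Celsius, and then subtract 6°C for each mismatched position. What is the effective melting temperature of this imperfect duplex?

Primer base counts: A=1, T=6, G=7, C=4 → A+T=7, G+C=11
Perfect-match Tm = 2(7) + 4(11) = 14 + 44 = 58°C
Mismatches (positions where the bases are not complementary): 2 (at positions 3, 15)
Effective Tm = 58 − 2×6 = 58 − 12 = 46°C

46°C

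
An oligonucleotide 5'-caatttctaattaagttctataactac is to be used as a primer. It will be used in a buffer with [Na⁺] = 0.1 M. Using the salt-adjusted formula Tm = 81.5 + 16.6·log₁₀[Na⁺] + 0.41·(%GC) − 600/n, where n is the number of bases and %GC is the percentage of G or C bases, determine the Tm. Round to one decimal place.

51.8°C

Length n = 27. Scanning the sequence gives G=1, A=10, C=5, T=11.
G+C = 6, so %GC = 6/27 × 100 = 22.222%
Salt term: 16.6 × (-1) = -16.6
GC term: 0.41 × 22.222 = 9.111; length term: −600/27 = −22.222
Tm = 81.5 + (-16.6) + 9.111 − 22.222 = 51.789 → 51.8°C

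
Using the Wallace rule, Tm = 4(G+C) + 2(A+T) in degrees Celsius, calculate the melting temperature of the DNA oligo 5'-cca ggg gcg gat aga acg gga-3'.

70°C

Scanning the sequence gives G=10, T=1, A=6, C=4.
So N_AT = 7 and N_GC = 14.
Tm = 4·14 + 2·7 = 56 + 14 = 70°C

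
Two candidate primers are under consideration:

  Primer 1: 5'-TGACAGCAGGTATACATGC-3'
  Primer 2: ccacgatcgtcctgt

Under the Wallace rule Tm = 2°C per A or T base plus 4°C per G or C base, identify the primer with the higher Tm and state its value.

Primer 1, 56°C

Primer 1: A+T=10, G+C=9 → Tm = 2(10)+4(9) = 56°C
Primer 2: A+T=6, G+C=9 → Tm = 2(6)+4(9) = 48°C
56°C vs 48°C → primer 1 is higher.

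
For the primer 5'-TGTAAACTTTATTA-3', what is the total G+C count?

2

Counting bases: G=1, T=7, A=5, C=1
G+C = 1 + 1 = 2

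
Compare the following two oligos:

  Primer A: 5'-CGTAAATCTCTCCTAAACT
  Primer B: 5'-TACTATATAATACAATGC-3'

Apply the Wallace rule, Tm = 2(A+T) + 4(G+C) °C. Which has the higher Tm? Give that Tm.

Primer A, 52°C

Primer A: A+T=12, G+C=7 → Tm = 2(12)+4(7) = 52°C
Primer B: A+T=14, G+C=4 → Tm = 2(14)+4(4) = 44°C
52°C vs 44°C → primer A is higher.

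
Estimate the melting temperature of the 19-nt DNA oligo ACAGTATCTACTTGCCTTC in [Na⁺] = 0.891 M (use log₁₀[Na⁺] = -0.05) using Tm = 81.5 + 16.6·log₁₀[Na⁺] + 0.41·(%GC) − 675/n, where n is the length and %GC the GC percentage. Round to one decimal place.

62.4°C

Length n = 19. Scanning the sequence gives T=7, C=6, A=4, G=2.
G+C = 8, so %GC = 8/19 × 100 = 42.105%
Salt term: 16.6 × (-0.05) = -0.83
GC term: 0.41 × 42.105 = 17.263; length term: −675/19 = −35.526
Tm = 81.5 + (-0.83) + 17.263 − 35.526 = 62.407 → 62.4°C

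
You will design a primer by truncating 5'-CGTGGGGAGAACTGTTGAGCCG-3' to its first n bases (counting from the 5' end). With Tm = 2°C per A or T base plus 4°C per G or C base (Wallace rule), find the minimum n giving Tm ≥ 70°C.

First 21 bases: CGTGGGGAGAACTGTTGAGCC → Tm = 68°C (< 70°C)
First 22 bases: CGTGGGGAGAACTGTTGAGCCG → Tm = 72°C (≥ 70°C)
Since every base adds ≥2°C, Tm only increases with n, so the threshold is first crossed at n = 22.

n = 22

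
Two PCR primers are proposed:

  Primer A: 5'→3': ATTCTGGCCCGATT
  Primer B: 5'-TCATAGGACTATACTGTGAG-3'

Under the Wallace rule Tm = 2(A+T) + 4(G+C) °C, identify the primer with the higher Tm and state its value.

Primer B, 56°C

Primer A: A+T=7, G+C=7 → Tm = 2(7)+4(7) = 42°C
Primer B: A+T=12, G+C=8 → Tm = 2(12)+4(8) = 56°C
42°C vs 56°C → primer B is higher.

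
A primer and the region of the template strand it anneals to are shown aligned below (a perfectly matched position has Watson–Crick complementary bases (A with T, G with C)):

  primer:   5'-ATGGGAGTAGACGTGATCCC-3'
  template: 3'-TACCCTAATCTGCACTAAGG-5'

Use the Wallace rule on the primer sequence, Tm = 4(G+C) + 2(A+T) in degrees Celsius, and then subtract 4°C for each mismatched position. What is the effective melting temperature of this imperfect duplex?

Primer base counts: A=5, T=4, G=7, C=4 → A+T=9, G+C=11
Perfect-match Tm = 2(9) + 4(11) = 18 + 44 = 62°C
Mismatches (positions where the bases are not complementary): 2 (at positions 7, 18)
Effective Tm = 62 − 2×4 = 62 − 8 = 54°C

54°C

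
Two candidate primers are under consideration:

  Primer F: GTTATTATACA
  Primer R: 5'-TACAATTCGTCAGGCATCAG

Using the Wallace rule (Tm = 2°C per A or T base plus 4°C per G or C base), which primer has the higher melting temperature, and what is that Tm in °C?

Primer F: A+T=9, G+C=2 → Tm = 2(9)+4(2) = 26°C
Primer R: A+T=11, G+C=9 → Tm = 2(11)+4(9) = 58°C
26°C vs 58°C → primer R is higher.

Primer R, 58°C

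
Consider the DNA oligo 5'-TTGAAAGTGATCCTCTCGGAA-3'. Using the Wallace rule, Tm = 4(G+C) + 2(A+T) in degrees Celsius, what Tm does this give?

60°C

G=5, A=6, C=4, T=6
A+T = 12, G+C = 9
Tm = 4·9 + 2·12 = 36 + 24 = 60°C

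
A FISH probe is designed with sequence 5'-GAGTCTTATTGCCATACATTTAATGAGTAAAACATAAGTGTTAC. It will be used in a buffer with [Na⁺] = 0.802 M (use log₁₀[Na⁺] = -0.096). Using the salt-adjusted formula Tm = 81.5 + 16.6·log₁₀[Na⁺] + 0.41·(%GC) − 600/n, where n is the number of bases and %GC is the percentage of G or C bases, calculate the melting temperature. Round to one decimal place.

78.4°C

Length n = 44. Base counts: G=7, T=15, A=16, C=6
G+C = 13, so %GC = 13/44 × 100 = 29.545%
Salt term: 16.6 × (-0.096) = -1.594
GC term: 0.41 × 29.545 = 12.113; length term: −600/44 = −13.636
Tm = 81.5 + (-1.594) + 12.113 − 13.636 = 78.383 → 78.4°C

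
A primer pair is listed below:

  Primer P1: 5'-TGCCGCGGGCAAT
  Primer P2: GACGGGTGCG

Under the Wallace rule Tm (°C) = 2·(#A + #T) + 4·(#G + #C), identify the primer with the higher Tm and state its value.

Primer P1: A+T=4, G+C=9 → Tm = 2(4)+4(9) = 44°C
Primer P2: A+T=2, G+C=8 → Tm = 2(2)+4(8) = 36°C
44°C vs 36°C → primer P1 is higher.

Primer P1, 44°C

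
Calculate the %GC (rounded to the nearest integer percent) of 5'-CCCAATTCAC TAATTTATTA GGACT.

32%

C=6, A=8, G=2, T=9
G+C = 2 + 6 = 8 out of 25 bases
%GC = 8/25 × 100 = 32% ≈ 32%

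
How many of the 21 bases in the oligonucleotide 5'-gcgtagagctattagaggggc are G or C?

12

Base counts: C=3, T=4, A=5, G=9
Total G or C: 9 + 3 = 12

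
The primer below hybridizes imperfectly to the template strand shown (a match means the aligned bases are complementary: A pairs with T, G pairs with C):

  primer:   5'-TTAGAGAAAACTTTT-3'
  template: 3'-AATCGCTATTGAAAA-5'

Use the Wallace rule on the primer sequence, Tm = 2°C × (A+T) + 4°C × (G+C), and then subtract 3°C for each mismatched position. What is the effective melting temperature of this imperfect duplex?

30°C

Primer base counts: A=6, T=6, G=2, C=1 → A+T=12, G+C=3
Perfect-match Tm = 2(12) + 4(3) = 24 + 12 = 36°C
Mismatches (positions where the bases are not complementary): 2 (at positions 5, 8)
Effective Tm = 36 − 2×3 = 36 − 6 = 30°C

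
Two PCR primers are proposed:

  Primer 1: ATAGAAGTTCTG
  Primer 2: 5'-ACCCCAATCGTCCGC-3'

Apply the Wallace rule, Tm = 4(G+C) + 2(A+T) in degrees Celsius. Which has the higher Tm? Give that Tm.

Primer 1: A+T=8, G+C=4 → Tm = 2(8)+4(4) = 32°C
Primer 2: A+T=5, G+C=10 → Tm = 2(5)+4(10) = 50°C
32°C vs 50°C → primer 2 is higher.

Primer 2, 50°C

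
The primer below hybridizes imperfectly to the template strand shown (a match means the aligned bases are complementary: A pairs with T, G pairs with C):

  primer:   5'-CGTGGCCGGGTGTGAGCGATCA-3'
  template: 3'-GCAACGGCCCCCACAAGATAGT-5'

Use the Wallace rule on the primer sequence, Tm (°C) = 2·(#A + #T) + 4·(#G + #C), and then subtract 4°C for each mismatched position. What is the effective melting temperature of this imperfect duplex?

54°C

Primer base counts: A=3, T=4, G=10, C=5 → A+T=7, G+C=15
Perfect-match Tm = 2(7) + 4(15) = 14 + 60 = 74°C
Mismatches (positions where the bases are not complementary): 5 (at positions 4, 11, 15, 16, 18)
Effective Tm = 74 − 5×4 = 74 − 20 = 54°C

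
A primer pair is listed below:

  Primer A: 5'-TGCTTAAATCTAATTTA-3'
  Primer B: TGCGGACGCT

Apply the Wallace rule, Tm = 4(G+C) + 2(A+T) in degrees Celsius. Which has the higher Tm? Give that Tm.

Primer A: A+T=14, G+C=3 → Tm = 2(14)+4(3) = 40°C
Primer B: A+T=3, G+C=7 → Tm = 2(3)+4(7) = 34°C
40°C vs 34°C → primer A is higher.

Primer A, 40°C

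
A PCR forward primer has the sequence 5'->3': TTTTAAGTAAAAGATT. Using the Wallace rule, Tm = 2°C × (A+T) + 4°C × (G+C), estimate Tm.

C=0, A=7, G=2, T=7
So N_AT = 14 and N_GC = 2.
Tm = 2×14 + 4×2 = 36°C

36°C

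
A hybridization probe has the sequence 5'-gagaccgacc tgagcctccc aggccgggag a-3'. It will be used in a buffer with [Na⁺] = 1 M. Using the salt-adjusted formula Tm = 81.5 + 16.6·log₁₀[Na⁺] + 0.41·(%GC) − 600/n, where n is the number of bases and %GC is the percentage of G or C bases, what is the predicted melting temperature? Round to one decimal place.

91.2°C

Length n = 31. G=11, C=11, T=2, A=7
G+C = 22, so %GC = 22/31 × 100 = 70.968%
Salt term: 16.6 × (0) = 0
GC term: 0.41 × 70.968 = 29.097; length term: −600/31 = −19.355
Tm = 81.5 + (0) + 29.097 − 19.355 = 91.242 → 91.2°C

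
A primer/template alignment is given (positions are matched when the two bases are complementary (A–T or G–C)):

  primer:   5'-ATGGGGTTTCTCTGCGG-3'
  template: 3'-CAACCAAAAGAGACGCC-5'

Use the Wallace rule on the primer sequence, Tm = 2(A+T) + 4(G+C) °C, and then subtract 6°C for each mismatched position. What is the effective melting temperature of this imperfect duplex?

36°C

Primer base counts: A=1, T=6, G=7, C=3 → A+T=7, G+C=10
Perfect-match Tm = 2(7) + 4(10) = 14 + 40 = 54°C
Mismatches (positions where the bases are not complementary): 3 (at positions 1, 3, 6)
Effective Tm = 54 − 3×6 = 54 − 18 = 36°C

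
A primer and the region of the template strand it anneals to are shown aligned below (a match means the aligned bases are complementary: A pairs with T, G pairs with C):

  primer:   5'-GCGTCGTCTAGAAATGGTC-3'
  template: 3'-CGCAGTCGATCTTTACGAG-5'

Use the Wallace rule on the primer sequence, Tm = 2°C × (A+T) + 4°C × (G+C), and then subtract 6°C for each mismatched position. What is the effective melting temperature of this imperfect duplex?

40°C

Primer base counts: A=4, T=5, G=6, C=4 → A+T=9, G+C=10
Perfect-match Tm = 2(9) + 4(10) = 18 + 40 = 58°C
Mismatches (positions where the bases are not complementary): 3 (at positions 6, 7, 17)
Effective Tm = 58 − 3×6 = 58 − 18 = 40°C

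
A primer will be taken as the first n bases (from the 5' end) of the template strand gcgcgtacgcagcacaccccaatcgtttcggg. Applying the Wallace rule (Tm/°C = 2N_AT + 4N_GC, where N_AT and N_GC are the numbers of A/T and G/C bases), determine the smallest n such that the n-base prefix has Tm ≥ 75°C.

n = 23

First 22 bases: GCGCGTACGCAGCACACCCCAA → Tm = 74°C (< 75°C)
First 23 bases: GCGCGTACGCAGCACACCCCAAT → Tm = 76°C (≥ 75°C)
Since every base adds ≥2°C, Tm only increases with n, so the threshold is first crossed at n = 23.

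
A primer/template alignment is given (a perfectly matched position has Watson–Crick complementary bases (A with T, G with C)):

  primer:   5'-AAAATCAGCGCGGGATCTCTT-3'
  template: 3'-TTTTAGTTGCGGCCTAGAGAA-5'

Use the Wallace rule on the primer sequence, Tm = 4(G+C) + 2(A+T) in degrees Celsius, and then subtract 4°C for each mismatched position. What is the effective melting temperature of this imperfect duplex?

54°C

Primer base counts: A=6, T=5, G=5, C=5 → A+T=11, G+C=10
Perfect-match Tm = 2(11) + 4(10) = 22 + 40 = 62°C
Mismatches (positions where the bases are not complementary): 2 (at positions 8, 12)
Effective Tm = 62 − 2×4 = 62 − 8 = 54°C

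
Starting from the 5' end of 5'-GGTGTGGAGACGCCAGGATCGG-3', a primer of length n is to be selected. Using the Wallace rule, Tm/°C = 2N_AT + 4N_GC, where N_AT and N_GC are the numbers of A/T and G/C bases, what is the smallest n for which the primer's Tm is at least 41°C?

n = 13

First 12 bases: GGTGTGGAGACG → Tm = 40°C (< 41°C)
First 13 bases: GGTGTGGAGACGC → Tm = 44°C (≥ 41°C)
Since every base adds ≥2°C, Tm only increases with n, so the threshold is first crossed at n = 13.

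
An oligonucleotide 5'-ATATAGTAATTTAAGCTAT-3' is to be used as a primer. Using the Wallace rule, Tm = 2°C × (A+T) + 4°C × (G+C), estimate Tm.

Counting bases: T=8, G=2, C=1, A=8
So N_AT = 16 and N_GC = 3.
Tm = 2×16 + 4×3 = 44°C

44°C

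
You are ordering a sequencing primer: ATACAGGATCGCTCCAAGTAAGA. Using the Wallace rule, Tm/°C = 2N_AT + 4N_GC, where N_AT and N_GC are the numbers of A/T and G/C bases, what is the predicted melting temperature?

T=4, C=5, G=5, A=9
A+T = 13, G+C = 10
Tm = 2(13) + 4(10) = 26 + 40 = 66°C

66°C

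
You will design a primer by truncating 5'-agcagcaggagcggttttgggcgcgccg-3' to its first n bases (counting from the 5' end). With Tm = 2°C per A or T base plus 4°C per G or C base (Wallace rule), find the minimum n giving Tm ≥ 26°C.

n = 8

First 7 bases: AGCAGCA → Tm = 22°C (< 26°C)
First 8 bases: AGCAGCAG → Tm = 26°C (≥ 26°C)
Since every base adds ≥2°C, Tm only increases with n, so the threshold is first crossed at n = 8.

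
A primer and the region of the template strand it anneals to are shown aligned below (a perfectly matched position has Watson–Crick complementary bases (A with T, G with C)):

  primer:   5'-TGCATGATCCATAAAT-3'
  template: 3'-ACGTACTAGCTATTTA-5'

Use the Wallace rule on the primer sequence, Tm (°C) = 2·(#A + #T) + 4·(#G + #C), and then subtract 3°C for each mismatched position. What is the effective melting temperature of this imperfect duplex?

Primer base counts: A=6, T=5, G=2, C=3 → A+T=11, G+C=5
Perfect-match Tm = 2(11) + 4(5) = 22 + 20 = 42°C
Mismatches (positions where the bases are not complementary): 1 (at position 10)
Effective Tm = 42 − 1×3 = 42 − 3 = 39°C

39°C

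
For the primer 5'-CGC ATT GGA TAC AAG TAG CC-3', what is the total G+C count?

Base counts: C=5, A=6, T=4, G=5
G+C = 5 + 5 = 10

10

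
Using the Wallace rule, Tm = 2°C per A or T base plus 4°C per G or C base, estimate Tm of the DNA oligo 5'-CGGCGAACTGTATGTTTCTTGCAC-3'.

Base counts: A=4, T=8, C=6, G=6
A+T = 12, G+C = 12
Tm = 2(12) + 4(12) = 24 + 48 = 72°C

72°C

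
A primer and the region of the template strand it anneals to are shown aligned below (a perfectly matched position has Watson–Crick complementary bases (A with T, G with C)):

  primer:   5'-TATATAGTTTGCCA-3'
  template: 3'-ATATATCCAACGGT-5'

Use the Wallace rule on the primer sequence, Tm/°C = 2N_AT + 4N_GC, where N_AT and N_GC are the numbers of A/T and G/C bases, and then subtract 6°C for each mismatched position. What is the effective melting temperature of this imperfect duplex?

30°C

Primer base counts: A=4, T=6, G=2, C=2 → A+T=10, G+C=4
Perfect-match Tm = 2(10) + 4(4) = 20 + 16 = 36°C
Mismatches (positions where the bases are not complementary): 1 (at position 8)
Effective Tm = 36 − 1×6 = 36 − 6 = 30°C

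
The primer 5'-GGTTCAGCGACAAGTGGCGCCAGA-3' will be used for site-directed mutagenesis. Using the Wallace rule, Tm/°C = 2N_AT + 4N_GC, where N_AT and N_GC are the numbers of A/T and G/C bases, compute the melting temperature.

Base counts: C=6, T=3, G=9, A=6
AT pairs contribute 9, GC pairs contribute 15.
Tm = 2(9) + 4(15) = 18 + 60 = 78°C

78°C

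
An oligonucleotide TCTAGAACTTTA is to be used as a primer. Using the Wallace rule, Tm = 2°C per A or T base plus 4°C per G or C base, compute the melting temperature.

Scanning the sequence gives G=1, T=5, A=4, C=2.
So N_AT = 9 and N_GC = 3.
Tm = 2×9 + 4×3 = 30°C

30°C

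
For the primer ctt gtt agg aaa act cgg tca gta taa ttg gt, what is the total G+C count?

Scanning the sequence gives G=8, A=9, T=11, C=4.
G+C = 8 + 4 = 12

12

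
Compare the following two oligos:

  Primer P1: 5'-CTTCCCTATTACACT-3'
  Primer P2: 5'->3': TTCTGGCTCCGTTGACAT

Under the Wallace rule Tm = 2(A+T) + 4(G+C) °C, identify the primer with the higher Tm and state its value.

Primer P1: A+T=9, G+C=6 → Tm = 2(9)+4(6) = 42°C
Primer P2: A+T=9, G+C=9 → Tm = 2(9)+4(9) = 54°C
42°C vs 54°C → primer P2 is higher.

Primer P2, 54°C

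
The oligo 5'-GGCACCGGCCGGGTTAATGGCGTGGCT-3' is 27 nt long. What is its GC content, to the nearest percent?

70%

Base counts: G=12, T=5, C=7, A=3
G+C = 12 + 7 = 19 out of 27 bases
%GC = 19/27 × 100 = 70.37% ≈ 70%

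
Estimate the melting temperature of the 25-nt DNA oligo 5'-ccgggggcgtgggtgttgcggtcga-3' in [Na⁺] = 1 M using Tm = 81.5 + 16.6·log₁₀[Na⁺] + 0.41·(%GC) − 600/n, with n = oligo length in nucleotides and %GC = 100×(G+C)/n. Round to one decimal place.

88.7°C

Length n = 25. Scanning the sequence gives A=1, C=5, G=14, T=5.
G+C = 19, so %GC = 19/25 × 100 = 76%
Salt term: 16.6 × (0) = 0
GC term: 0.41 × 76 = 31.16; length term: −600/25 = −24
Tm = 81.5 + (0) + 31.16 − 24 = 88.66 → 88.7°C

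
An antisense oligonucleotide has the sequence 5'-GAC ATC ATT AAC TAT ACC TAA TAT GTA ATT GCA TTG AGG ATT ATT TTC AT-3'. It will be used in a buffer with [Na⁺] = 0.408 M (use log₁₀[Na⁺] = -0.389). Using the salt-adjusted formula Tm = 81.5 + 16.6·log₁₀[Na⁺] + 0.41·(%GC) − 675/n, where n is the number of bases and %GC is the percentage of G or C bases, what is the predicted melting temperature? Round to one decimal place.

Length n = 50. Scanning the sequence gives G=6, A=17, C=7, T=20.
G+C = 13, so %GC = 13/50 × 100 = 26%
Salt term: 16.6 × (-0.389) = -6.457
GC term: 0.41 × 26 = 10.66; length term: −675/50 = −13.5
Tm = 81.5 + (-6.457) + 10.66 − 13.5 = 72.203 → 72.2°C

72.2°C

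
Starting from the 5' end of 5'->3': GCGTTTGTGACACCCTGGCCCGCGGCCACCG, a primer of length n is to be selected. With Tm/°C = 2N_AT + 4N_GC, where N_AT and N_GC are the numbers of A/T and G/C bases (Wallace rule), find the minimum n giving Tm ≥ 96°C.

First 27 bases: GCGTTTGTGACACCCTGGCCCGCGGCC → Tm = 94°C (< 96°C)
First 28 bases: GCGTTTGTGACACCCTGGCCCGCGGCCA → Tm = 96°C (≥ 96°C)
Since every base adds ≥2°C, Tm only increases with n, so the threshold is first crossed at n = 28.

n = 28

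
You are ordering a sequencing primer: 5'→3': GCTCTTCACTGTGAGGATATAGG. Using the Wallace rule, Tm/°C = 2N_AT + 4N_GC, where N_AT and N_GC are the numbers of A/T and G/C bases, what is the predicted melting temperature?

Counting bases: G=7, A=5, C=4, T=7
So N_AT = 12 and N_GC = 11.
Tm = 2(12) + 4(11) = 24 + 44 = 68°C

68°C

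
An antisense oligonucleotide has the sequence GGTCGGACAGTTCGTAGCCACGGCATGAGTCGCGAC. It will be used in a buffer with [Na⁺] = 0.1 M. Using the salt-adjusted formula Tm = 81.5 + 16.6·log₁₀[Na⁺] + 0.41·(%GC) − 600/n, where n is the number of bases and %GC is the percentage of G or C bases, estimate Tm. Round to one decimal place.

74.4°C

Length n = 36. A=7, G=13, T=6, C=10
G+C = 23, so %GC = 23/36 × 100 = 63.889%
Salt term: 16.6 × (-1) = -16.6
GC term: 0.41 × 63.889 = 26.194; length term: −600/36 = −16.667
Tm = 81.5 + (-16.6) + 26.194 − 16.667 = 74.427 → 74.4°C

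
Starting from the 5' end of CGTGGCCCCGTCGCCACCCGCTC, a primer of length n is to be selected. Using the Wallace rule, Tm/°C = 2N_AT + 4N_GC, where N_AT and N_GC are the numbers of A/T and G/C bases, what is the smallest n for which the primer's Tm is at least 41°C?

n = 12

First 11 bases: CGTGGCCCCGT → Tm = 40°C (< 41°C)
First 12 bases: CGTGGCCCCGTC → Tm = 44°C (≥ 41°C)
Each additional base adds 2°C (A/T) or 4°C (G/C), so Tm is non-decreasing in n; n = 12 is the first length to reach 41°C.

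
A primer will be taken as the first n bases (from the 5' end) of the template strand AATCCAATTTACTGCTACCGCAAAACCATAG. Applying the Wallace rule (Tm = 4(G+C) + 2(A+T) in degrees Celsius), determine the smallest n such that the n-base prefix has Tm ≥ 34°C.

n = 14

First 13 bases: AATCCAATTTACT → Tm = 32°C (< 34°C)
First 14 bases: AATCCAATTTACTG → Tm = 36°C (≥ 34°C)
Each additional base adds 2°C (A/T) or 4°C (G/C), so Tm is non-decreasing in n; n = 14 is the first length to reach 34°C.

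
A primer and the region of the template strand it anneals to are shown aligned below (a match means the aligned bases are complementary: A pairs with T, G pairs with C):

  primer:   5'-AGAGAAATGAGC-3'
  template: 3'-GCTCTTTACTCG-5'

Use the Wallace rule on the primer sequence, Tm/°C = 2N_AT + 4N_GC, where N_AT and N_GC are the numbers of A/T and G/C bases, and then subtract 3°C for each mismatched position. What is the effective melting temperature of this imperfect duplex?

31°C

Primer base counts: A=6, T=1, G=4, C=1 → A+T=7, G+C=5
Perfect-match Tm = 2(7) + 4(5) = 14 + 20 = 34°C
Mismatches (positions where the bases are not complementary): 1 (at position 1)
Effective Tm = 34 − 1×3 = 34 − 3 = 31°C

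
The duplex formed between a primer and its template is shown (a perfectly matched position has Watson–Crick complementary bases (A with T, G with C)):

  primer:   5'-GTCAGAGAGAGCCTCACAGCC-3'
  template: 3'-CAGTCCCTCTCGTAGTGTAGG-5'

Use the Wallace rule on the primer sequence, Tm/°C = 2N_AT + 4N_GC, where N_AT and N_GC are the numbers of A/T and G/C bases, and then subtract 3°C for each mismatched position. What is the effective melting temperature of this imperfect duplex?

Primer base counts: A=6, T=2, G=6, C=7 → A+T=8, G+C=13
Perfect-match Tm = 2(8) + 4(13) = 16 + 52 = 68°C
Mismatches (positions where the bases are not complementary): 3 (at positions 6, 13, 19)
Effective Tm = 68 − 3×3 = 68 − 9 = 59°C

59°C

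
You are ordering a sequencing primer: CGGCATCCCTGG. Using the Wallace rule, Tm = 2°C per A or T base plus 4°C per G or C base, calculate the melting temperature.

Counting bases: A=1, G=4, T=2, C=5
AT pairs contribute 3, GC pairs contribute 9.
Tm = 2(3) + 4(9) = 6 + 36 = 42°C

42°C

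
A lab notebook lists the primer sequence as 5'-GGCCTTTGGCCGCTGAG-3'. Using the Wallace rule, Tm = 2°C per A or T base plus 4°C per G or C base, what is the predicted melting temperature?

T=4, A=1, C=5, G=7
A+T = 5, G+C = 12
Tm = 2×5 + 4×12 = 58°C

58°C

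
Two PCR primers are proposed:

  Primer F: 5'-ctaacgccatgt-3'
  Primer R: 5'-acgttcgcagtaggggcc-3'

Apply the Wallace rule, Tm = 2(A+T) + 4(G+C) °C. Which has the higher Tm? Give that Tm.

Primer F: A+T=6, G+C=6 → Tm = 2(6)+4(6) = 36°C
Primer R: A+T=6, G+C=12 → Tm = 2(6)+4(12) = 60°C
36°C vs 60°C → primer R is higher.

Primer R, 60°C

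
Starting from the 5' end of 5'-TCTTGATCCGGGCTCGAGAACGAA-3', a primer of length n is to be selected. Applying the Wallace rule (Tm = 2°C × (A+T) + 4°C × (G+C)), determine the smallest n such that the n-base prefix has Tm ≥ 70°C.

n = 22

First 21 bases: TCTTGATCCGGGCTCGAGAAC → Tm = 66°C (< 70°C)
First 22 bases: TCTTGATCCGGGCTCGAGAACG → Tm = 70°C (≥ 70°C)
Since every base adds ≥2°C, Tm only increases with n, so the threshold is first crossed at n = 22.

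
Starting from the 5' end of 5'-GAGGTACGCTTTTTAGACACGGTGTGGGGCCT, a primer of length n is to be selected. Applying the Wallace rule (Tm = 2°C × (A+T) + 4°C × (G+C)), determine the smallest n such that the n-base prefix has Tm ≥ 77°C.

First 25 bases: GAGGTACGCTTTTTAGACACGGTGT → Tm = 74°C (< 77°C)
First 26 bases: GAGGTACGCTTTTTAGACACGGTGTG → Tm = 78°C (≥ 77°C)
Each additional base adds 2°C (A/T) or 4°C (G/C), so Tm is non-decreasing in n; n = 26 is the first length to reach 77°C.

n = 26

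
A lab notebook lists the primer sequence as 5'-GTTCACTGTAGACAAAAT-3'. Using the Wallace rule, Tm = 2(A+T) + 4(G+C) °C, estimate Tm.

C=3, A=7, T=5, G=3
So N_AT = 12 and N_GC = 6.
Tm = 4·6 + 2·12 = 24 + 24 = 48°C

48°C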